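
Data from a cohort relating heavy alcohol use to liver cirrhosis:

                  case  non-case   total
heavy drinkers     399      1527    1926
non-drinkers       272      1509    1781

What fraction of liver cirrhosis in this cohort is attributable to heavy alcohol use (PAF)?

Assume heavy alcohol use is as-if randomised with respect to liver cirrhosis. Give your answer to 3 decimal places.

p₁ = P(outcome | exposed) = 399/1926 = 0.20717
p₀ = P(outcome | unexposed) = 272/1781 = 0.15272
Exposure prevalence π = 1926/3707 = 0.51956; overall risk P(Y=1) = 0.18101.
Under exogeneity, PAF = [P(Y=1) − p₀]/P(Y=1).
PAF = (0.18101 − 0.15272) / 0.18101 ≈ 0.1563

PAF ≈ 0.156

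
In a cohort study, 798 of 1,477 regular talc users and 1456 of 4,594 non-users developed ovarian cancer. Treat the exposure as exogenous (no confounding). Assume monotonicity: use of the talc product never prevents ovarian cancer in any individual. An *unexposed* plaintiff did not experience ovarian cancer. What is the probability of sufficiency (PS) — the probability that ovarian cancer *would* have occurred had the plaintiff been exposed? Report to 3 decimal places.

p₁ = P(outcome | exposed) = 798/1477 = 0.54028
p₀ = P(outcome | unexposed) = 1456/4594 = 0.31694
Under exogeneity and monotonicity, PS = (p₁ − p₀) / (1 − p₀).
PS = (0.54028 − 0.31694) / (1 − 0.31694) = 0.22335 / 0.68306 ≈ 0.3270

PS ≈ 0.327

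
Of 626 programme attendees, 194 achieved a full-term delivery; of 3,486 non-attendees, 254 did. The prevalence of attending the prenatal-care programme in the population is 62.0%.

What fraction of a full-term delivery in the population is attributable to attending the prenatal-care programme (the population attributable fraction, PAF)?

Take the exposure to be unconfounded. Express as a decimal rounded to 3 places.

PAF ≈ 0.669

p₁ = P(outcome | exposed) = 194/626 = 0.3099
p₀ = P(outcome | unexposed) = 254/3486 = 0.072863
Overall risk P(Y=1) = π·p₁ + (1−π)·p₀ = 0.62×0.3099 + 0.38×0.072863 = 0.21983.
Under exogeneity, PAF = [P(Y=1) − p₀] / P(Y=1).
PAF = (0.21983 − 0.072863) / 0.21983 ≈ 0.6685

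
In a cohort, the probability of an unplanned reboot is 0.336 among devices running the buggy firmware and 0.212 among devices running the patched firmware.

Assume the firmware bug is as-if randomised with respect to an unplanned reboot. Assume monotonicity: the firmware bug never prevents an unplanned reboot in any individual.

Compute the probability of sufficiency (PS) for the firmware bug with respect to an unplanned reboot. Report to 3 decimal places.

Let p₁ = 0.336, p₀ = 0.212.
Under exogeneity and monotonicity, PS = (p₁ − p₀) / (1 − p₀).
PS = (0.336 − 0.212) / (1 − 0.212) = 0.124 / 0.788 ≈ 0.1574

PS ≈ 0.157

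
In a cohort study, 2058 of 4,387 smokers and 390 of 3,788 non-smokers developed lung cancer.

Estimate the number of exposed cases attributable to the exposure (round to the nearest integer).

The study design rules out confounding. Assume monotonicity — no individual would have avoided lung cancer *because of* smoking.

p₁ = P(outcome | exposed) = 2058/4387 = 0.46911
p₀ = P(outcome | unexposed) = 390/3788 = 0.10296
PN = (p₁ − p₀)/p₁ = (0.46911 − 0.10296) / 0.46911 ≈ 0.78053.
Attributable cases ≈ PN × (exposed cases) = 0.78053 × 2058 ≈ 1606.33.

about 1606 cases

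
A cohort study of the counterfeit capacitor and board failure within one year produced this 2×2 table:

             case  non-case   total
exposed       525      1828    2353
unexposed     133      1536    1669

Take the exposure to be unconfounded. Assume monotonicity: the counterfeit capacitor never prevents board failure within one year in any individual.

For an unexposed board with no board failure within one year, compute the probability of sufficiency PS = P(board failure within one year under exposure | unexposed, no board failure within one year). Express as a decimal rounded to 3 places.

PS ≈ 0.156

p₁ = P(outcome | exposed) = 525/2353 = 0.22312
p₀ = P(outcome | unexposed) = 133/1669 = 0.079688
Under exogeneity and monotonicity, PS = (p₁ − p₀)/(1 − p₀).
PS = (0.22312 − 0.079688) / 0.92031 ≈ 0.1559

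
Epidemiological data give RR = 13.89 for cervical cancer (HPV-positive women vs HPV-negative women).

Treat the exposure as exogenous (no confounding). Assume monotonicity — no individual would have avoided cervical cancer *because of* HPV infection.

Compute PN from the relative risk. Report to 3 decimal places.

Under exogeneity and monotonicity, PN = (RR − 1) / RR = 1 − 1/RR.
PN = (13.89 − 1) / 13.89 = 12.89 / 13.89 ≈ 0.9280

PN ≈ 0.928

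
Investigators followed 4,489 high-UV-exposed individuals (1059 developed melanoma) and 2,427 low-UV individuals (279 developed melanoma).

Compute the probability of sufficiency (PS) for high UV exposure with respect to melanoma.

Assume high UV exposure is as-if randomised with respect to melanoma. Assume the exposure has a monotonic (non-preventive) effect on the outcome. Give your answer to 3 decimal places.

PS ≈ 0.137

p₁ = P(outcome | exposed) = 1059/4489 = 0.23591
p₀ = P(outcome | unexposed) = 279/2427 = 0.11496
Under exogeneity and monotonicity, PS = (p₁ − p₀) / (1 − p₀).
PS = (0.23591 − 0.11496) / (1 − 0.11496) = 0.12095 / 0.88504 ≈ 0.1367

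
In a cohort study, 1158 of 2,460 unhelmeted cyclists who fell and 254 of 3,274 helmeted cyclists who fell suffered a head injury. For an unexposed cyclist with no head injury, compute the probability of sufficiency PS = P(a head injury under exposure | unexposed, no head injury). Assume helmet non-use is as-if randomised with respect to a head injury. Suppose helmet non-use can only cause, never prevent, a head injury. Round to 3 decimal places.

p₁ = P(outcome | exposed) = 1158/2460 = 0.47073
p₀ = P(outcome | unexposed) = 254/3274 = 0.077581
Under exogeneity and monotonicity, PS = (p₁ − p₀) / (1 − p₀).
PS = (0.47073 − 0.077581) / (1 − 0.077581) = 0.39315 / 0.92242 ≈ 0.4262

PS ≈ 0.426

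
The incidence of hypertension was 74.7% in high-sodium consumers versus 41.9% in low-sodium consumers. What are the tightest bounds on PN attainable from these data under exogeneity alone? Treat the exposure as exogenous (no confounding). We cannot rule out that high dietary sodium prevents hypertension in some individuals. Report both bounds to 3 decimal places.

p₁ = 0.747, p₀ = 0.419.
Under exogeneity alone the bounds on PN are max{0,(p₁−p₀)/p₁} ≤ PN ≤ min{1,(1−p₀)/p₁}.
  lower = (p₁ − p₀)/p₁ = 0.328 / 0.747 ≈ 0.4391
  upper = min{1, (1 − p₀)/p₁} = 0.581 / 0.747 ≈ 0.7778

0.439 ≤ PN ≤ 0.778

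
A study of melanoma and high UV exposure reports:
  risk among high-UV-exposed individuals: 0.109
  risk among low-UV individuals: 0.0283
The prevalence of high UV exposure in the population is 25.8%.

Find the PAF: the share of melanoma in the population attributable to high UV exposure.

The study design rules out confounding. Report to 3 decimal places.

PAF ≈ 0.424

Let p₁ = 0.109, p₀ = 0.0283.
Overall risk P(Y=1) = π·p₁ + (1−π)·p₀ = 0.258×0.109 + 0.742×0.0283 = 0.049121.
Under exogeneity, PAF = [P(Y=1) − p₀] / P(Y=1).
PAF = (0.049121 − 0.0283) / 0.049121 ≈ 0.4239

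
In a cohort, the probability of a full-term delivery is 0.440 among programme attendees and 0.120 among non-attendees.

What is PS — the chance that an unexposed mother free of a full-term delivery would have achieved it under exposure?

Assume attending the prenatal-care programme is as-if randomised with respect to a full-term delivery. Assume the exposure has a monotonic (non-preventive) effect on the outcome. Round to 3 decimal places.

Let p₁ = 0.44, p₀ = 0.12.
Under exogeneity and monotonicity, PS = (p₁ − p₀) / (1 − p₀).
PS = (0.44 − 0.12) / (1 − 0.12) = 0.32 / 0.88 ≈ 0.3636

PS ≈ 0.364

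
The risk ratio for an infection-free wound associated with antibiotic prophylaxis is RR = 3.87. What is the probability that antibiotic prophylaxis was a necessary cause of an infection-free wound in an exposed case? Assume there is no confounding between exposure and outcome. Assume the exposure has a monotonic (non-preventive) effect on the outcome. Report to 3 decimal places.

PN ≈ 0.742

Under exogeneity and monotonicity, PN = (RR − 1) / RR = 1 − 1/RR.
PN = (3.87 − 1) / 3.87 = 2.87 / 3.87 ≈ 0.7416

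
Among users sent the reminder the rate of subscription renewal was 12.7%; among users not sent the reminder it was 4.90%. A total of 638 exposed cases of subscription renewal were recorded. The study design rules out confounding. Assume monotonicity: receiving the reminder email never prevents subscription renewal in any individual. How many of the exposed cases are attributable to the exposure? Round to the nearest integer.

p₁ = 0.127, p₀ = 0.049.
PN = (p₁ − p₀)/p₁ = (0.127 − 0.049) / 0.127 ≈ 0.61417.
Attributable cases ≈ PN × (exposed cases) = 0.61417 × 638 ≈ 391.84.

about 392 cases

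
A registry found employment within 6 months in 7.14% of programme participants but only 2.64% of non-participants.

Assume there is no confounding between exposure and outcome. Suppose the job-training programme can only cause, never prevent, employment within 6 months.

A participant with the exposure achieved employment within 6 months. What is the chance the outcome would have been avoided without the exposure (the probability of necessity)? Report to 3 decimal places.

p₁ = 0.0714, p₀ = 0.0264.
Under exogeneity and monotonicity, PN = (p₁ − p₀) / p₁.
PN = (0.0714 − 0.0264) / 0.0714 = 0.045 / 0.0714 ≈ 0.6303

PN ≈ 0.630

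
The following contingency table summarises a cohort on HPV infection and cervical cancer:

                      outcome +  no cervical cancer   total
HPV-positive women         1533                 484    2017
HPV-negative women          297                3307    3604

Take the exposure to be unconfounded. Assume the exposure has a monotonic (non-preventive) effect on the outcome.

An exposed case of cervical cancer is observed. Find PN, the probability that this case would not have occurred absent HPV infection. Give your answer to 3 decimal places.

PN ≈ 0.892

p₁ = P(outcome | exposed) = 1533/2017 = 0.76004
p₀ = P(outcome | unexposed) = 297/3604 = 0.082408
Under exogeneity and monotonicity, PN = (p₁ − p₀)/p₁.
PN = (0.76004 − 0.082408) / 0.76004 ≈ 0.8916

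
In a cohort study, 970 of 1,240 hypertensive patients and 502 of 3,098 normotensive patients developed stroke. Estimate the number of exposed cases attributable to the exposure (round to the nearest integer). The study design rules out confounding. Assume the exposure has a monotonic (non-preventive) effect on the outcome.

about 769 cases

p₁ = P(outcome | exposed) = 970/1240 = 0.78226
p₀ = P(outcome | unexposed) = 502/3098 = 0.16204
PN = (p₁ − p₀)/p₁ = (0.78226 − 0.16204) / 0.78226 ≈ 0.79286.
Attributable cases ≈ PN × (exposed cases) = 0.79286 × 970 ≈ 769.07.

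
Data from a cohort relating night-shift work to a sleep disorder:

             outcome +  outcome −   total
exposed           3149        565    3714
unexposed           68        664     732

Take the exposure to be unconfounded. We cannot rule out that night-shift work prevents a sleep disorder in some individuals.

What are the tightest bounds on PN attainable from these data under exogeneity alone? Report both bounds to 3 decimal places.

p₁ = P(outcome | exposed) = 3149/3714 = 0.84787
p₀ = P(outcome | unexposed) = 68/732 = 0.092896
Under exogeneity alone the bounds on PN are max{0,(p₁−p₀)/p₁} ≤ PN ≤ min{1,(1−p₀)/p₁}.
  lower = (p₁ − p₀)/p₁ = 0.75498 / 0.84787 ≈ 0.8904
  upper = min{1, (1 − p₀)/p₁} = 0.9071 / 0.84787 ≈ 1.0699 → capped at 1

0.890 ≤ PN ≤ 1.000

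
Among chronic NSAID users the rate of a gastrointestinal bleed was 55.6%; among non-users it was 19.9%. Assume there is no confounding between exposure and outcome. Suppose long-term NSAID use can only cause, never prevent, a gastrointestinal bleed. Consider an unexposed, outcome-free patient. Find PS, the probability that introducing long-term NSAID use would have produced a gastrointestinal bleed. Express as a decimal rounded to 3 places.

p₁ = 0.556, p₀ = 0.199.
Under exogeneity and monotonicity, PS = (p₁ − p₀) / (1 − p₀).
PS = (0.556 − 0.199) / (1 − 0.199) = 0.357 / 0.801 ≈ 0.4457

PS ≈ 0.446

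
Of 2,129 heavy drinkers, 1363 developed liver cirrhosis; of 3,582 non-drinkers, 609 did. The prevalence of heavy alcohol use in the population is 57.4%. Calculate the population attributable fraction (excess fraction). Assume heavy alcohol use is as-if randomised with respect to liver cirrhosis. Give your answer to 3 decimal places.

PAF ≈ 0.614

p₁ = P(outcome | exposed) = 1363/2129 = 0.64021
p₀ = P(outcome | unexposed) = 609/3582 = 0.17002
Overall risk P(Y=1) = π·p₁ + (1−π)·p₀ = 0.574×0.64021 + 0.426×0.17002 = 0.43991.
Under exogeneity, PAF = [P(Y=1) − p₀] / P(Y=1).
PAF = (0.43991 − 0.17002) / 0.43991 ≈ 0.6135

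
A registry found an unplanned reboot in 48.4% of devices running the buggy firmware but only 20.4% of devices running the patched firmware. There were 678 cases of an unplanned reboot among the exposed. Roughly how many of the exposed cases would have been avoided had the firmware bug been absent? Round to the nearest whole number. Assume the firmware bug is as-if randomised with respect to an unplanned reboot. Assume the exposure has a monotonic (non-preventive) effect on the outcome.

p₁ = 0.484, p₀ = 0.204.
PN = (p₁ − p₀)/p₁ = (0.484 − 0.204) / 0.484 ≈ 0.57851.
Attributable cases ≈ PN × (exposed cases) = 0.57851 × 678 ≈ 392.23.

about 392 cases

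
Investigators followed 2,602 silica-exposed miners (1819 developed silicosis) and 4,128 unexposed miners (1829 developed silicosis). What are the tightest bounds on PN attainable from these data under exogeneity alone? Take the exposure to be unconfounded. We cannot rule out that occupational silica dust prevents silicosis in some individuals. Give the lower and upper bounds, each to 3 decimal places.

p₁ = P(outcome | exposed) = 1819/2602 = 0.69908
p₀ = P(outcome | unexposed) = 1829/4128 = 0.44307
Under exogeneity alone the bounds on PN are max{0,(p₁−p₀)/p₁} ≤ PN ≤ min{1,(1−p₀)/p₁}.
  lower = (p₁ − p₀)/p₁ = 0.25601 / 0.69908 ≈ 0.3662
  upper = min{1, (1 − p₀)/p₁} = 0.55693 / 0.69908 ≈ 0.7967

0.366 ≤ PN ≤ 0.797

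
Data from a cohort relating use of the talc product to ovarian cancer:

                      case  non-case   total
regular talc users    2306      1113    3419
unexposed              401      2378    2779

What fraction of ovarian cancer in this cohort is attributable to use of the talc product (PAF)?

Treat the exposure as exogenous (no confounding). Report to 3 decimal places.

p₁ = P(outcome | exposed) = 2306/3419 = 0.67447
p₀ = P(outcome | unexposed) = 401/2779 = 0.1443
Exposure prevalence π = 3419/6198 = 0.55163; overall risk P(Y=1) = 0.43675.
Under exogeneity, PAF = [P(Y=1) − p₀]/P(Y=1).
PAF = (0.43675 − 0.1443) / 0.43675 ≈ 0.6696

PAF ≈ 0.670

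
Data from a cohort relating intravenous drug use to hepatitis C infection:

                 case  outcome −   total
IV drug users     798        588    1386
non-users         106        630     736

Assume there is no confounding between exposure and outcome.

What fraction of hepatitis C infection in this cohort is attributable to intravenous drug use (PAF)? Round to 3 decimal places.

p₁ = P(outcome | exposed) = 798/1386 = 0.57576
p₀ = P(outcome | unexposed) = 106/736 = 0.14402
Exposure prevalence π = 1386/2122 = 0.65316; overall risk P(Y=1) = 0.42601.
Under exogeneity, PAF = [P(Y=1) − p₀]/P(Y=1).
PAF = (0.42601 − 0.14402) / 0.42601 ≈ 0.6619

PAF ≈ 0.662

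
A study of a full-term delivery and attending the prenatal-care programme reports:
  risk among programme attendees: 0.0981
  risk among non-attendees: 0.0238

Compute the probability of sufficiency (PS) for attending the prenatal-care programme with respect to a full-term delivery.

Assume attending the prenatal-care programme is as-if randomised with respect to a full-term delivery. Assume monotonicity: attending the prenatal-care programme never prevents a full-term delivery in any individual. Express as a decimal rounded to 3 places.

PS ≈ 0.076

Let p₁ = 0.0981, p₀ = 0.0238.
Under exogeneity and monotonicity, PS = (p₁ − p₀) / (1 − p₀).
PS = (0.0981 − 0.0238) / (1 − 0.0238) = 0.0743 / 0.9762 ≈ 0.0761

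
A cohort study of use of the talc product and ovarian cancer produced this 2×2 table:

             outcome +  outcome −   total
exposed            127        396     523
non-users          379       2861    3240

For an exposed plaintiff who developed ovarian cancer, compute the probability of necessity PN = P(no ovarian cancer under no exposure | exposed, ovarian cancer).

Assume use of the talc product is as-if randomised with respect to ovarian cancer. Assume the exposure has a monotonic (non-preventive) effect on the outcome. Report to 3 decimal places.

p₁ = P(outcome | exposed) = 127/523 = 0.24283
p₀ = P(outcome | unexposed) = 379/3240 = 0.11698
Under exogeneity and monotonicity, PN = (p₁ − p₀)/p₁.
PN = (0.24283 − 0.11698) / 0.24283 ≈ 0.5183

PN ≈ 0.518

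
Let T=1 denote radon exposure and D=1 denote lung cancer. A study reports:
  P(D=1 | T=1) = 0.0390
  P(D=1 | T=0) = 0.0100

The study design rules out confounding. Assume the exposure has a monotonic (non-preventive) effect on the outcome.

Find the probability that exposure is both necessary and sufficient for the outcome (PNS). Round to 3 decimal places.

Let p₁ = 0.039, p₀ = 0.01.
Under exogeneity and monotonicity, PNS = p₁ − p₀.
PNS = 0.039 − 0.01 = 0.029

PNS ≈ 0.029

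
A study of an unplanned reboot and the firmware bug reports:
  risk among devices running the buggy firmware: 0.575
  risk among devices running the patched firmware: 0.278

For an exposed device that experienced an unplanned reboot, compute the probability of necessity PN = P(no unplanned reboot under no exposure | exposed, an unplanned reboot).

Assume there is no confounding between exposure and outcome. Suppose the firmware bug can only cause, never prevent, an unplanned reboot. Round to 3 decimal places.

Let p₁ = 0.575, p₀ = 0.278.
Under exogeneity and monotonicity, PN = (p₁ − p₀) / p₁.
PN = (0.575 − 0.278) / 0.575 = 0.297 / 0.575 ≈ 0.5165

PN ≈ 0.517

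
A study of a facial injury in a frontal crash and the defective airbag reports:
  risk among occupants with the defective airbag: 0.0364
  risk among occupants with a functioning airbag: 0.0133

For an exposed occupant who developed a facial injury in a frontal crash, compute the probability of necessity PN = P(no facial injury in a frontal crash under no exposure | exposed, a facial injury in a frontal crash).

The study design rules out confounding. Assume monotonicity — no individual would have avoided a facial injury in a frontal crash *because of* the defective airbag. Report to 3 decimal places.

Let p₁ = 0.0364, p₀ = 0.0133.
Under exogeneity and monotonicity, PN = (p₁ − p₀) / p₁.
PN = (0.0364 − 0.0133) / 0.0364 = 0.0231 / 0.0364 ≈ 0.6346

PN ≈ 0.635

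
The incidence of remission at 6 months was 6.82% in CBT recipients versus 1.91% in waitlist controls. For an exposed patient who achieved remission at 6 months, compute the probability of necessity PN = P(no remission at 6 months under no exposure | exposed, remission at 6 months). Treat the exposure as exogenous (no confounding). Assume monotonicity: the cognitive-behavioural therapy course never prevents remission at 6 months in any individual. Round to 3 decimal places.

p₁ = 0.0682, p₀ = 0.0191.
Under exogeneity and monotonicity, PN = (p₁ − p₀) / p₁.
PN = (0.0682 − 0.0191) / 0.0682 = 0.0491 / 0.0682 ≈ 0.7199

PN ≈ 0.720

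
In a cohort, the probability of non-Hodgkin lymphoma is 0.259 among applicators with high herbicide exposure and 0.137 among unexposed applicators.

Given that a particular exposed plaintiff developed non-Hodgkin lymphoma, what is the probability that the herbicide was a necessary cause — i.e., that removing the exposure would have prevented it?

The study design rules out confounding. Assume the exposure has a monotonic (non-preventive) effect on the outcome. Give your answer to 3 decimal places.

Let p₁ = 0.259, p₀ = 0.137.
Under exogeneity and monotonicity, PN = (p₁ − p₀) / p₁.
PN = (0.259 − 0.137) / 0.259 = 0.122 / 0.259 ≈ 0.4710

PN ≈ 0.471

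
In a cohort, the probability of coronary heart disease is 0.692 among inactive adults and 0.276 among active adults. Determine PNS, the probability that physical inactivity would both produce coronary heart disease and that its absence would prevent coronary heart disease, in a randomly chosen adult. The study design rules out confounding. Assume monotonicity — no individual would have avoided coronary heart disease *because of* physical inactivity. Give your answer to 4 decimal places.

Let p₁ = 0.692, p₀ = 0.276.
Under exogeneity and monotonicity, PNS = p₁ − p₀.
PNS = 0.692 − 0.276 = 0.416

PNS ≈ 0.4160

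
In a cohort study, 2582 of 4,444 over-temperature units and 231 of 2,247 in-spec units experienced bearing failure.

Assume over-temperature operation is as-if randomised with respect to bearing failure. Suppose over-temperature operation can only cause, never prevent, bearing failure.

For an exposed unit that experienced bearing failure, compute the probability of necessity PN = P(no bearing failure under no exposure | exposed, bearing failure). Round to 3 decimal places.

p₁ = P(outcome | exposed) = 2582/4444 = 0.58101
p₀ = P(outcome | unexposed) = 231/2247 = 0.1028
Under exogeneity and monotonicity, PN = (p₁ − p₀) / p₁.
PN = (0.58101 − 0.1028) / 0.58101 = 0.4782 / 0.58101 ≈ 0.8231

PN ≈ 0.823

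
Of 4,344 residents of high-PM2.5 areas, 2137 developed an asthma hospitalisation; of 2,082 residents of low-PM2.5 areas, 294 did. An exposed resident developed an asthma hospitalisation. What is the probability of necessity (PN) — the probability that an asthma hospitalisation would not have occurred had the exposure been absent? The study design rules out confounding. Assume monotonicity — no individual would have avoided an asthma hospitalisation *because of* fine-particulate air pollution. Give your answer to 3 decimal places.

p₁ = P(outcome | exposed) = 2137/4344 = 0.49194
p₀ = P(outcome | unexposed) = 294/2082 = 0.14121
Under exogeneity and monotonicity, PN = (p₁ − p₀) / p₁.
PN = (0.49194 − 0.14121) / 0.49194 = 0.35073 / 0.49194 ≈ 0.7130

PN ≈ 0.713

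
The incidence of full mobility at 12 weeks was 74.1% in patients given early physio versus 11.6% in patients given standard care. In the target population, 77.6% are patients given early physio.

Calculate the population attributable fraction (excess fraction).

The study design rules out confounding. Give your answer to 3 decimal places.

PAF ≈ 0.807

p₁ = 0.741, p₀ = 0.116.
Overall risk P(Y=1) = π·p₁ + (1−π)·p₀ = 0.776×0.741 + 0.224×0.116 = 0.601.
Under exogeneity, PAF = [P(Y=1) − p₀] / P(Y=1).
PAF = (0.601 − 0.116) / 0.601 ≈ 0.8070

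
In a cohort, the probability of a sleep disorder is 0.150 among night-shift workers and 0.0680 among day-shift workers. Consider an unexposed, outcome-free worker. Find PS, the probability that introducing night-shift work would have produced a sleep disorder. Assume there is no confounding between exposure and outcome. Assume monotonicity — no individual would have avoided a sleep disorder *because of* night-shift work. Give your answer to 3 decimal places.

Let p₁ = 0.15, p₀ = 0.068.
Under exogeneity and monotonicity, PS = (p₁ − p₀) / (1 − p₀).
PS = (0.15 − 0.068) / (1 − 0.068) = 0.082 / 0.932 ≈ 0.0880

PS ≈ 0.088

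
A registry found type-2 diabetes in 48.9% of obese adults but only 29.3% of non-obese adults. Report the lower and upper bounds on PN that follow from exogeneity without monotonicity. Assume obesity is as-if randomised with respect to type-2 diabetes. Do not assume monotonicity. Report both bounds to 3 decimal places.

p₁ = 0.489, p₀ = 0.293.
Under exogeneity alone the bounds on PN are max{0,(p₁−p₀)/p₁} ≤ PN ≤ min{1,(1−p₀)/p₁}.
  lower = (p₁ − p₀)/p₁ = 0.196 / 0.489 ≈ 0.4008
  upper = min{1, (1 − p₀)/p₁} = 0.707 / 0.489 ≈ 1.4458 → capped at 1

0.401 ≤ PN ≤ 1.000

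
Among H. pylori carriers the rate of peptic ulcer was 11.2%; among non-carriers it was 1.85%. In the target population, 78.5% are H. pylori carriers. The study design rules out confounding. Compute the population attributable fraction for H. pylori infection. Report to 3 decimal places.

p₁ = 0.112, p₀ = 0.0185.
Overall risk P(Y=1) = π·p₁ + (1−π)·p₀ = 0.785×0.112 + 0.215×0.0185 = 0.091897.
Under exogeneity, PAF = [P(Y=1) − p₀] / P(Y=1).
PAF = (0.091897 − 0.0185) / 0.091897 ≈ 0.7987

PAF ≈ 0.799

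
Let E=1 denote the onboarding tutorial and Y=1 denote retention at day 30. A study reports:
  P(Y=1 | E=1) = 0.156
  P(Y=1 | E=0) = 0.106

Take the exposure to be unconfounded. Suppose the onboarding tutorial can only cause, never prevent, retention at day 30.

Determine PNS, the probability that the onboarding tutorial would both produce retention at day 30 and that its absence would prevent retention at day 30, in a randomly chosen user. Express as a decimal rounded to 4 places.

Let p₁ = 0.156, p₀ = 0.106.
Under exogeneity and monotonicity, PNS = p₁ − p₀.
PNS = 0.156 − 0.106 = 0.05

PNS ≈ 0.0500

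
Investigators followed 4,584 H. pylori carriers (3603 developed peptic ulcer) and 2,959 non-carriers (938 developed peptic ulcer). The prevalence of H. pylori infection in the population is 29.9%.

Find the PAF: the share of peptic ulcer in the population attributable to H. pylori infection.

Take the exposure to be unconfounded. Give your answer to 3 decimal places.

PAF ≈ 0.307

p₁ = P(outcome | exposed) = 3603/4584 = 0.78599
p₀ = P(outcome | unexposed) = 938/2959 = 0.317
Overall risk P(Y=1) = π·p₁ + (1−π)·p₀ = 0.299×0.78599 + 0.701×0.317 = 0.45723.
Under exogeneity, PAF = [P(Y=1) − p₀] / P(Y=1).
PAF = (0.45723 − 0.317) / 0.45723 ≈ 0.3067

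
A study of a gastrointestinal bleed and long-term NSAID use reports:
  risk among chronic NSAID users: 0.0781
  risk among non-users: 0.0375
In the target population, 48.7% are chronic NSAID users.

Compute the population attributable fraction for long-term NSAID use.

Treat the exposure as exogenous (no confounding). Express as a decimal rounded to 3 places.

PAF ≈ 0.345

Let p₁ = 0.0781, p₀ = 0.0375.
Overall risk P(Y=1) = π·p₁ + (1−π)·p₀ = 0.487×0.0781 + 0.513×0.0375 = 0.057272.
Under exogeneity, PAF = [P(Y=1) − p₀] / P(Y=1).
PAF = (0.057272 − 0.0375) / 0.057272 ≈ 0.3452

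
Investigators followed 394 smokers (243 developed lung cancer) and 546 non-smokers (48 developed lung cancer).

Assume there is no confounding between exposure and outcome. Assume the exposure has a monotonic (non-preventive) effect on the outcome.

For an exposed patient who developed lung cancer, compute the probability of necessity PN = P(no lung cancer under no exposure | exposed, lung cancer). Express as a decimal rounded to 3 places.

PN ≈ 0.857

p₁ = P(outcome | exposed) = 243/394 = 0.61675
p₀ = P(outcome | unexposed) = 48/546 = 0.087912
Under exogeneity and monotonicity, PN = (p₁ − p₀) / p₁.
PN = (0.61675 − 0.087912) / 0.61675 = 0.52884 / 0.61675 ≈ 0.8575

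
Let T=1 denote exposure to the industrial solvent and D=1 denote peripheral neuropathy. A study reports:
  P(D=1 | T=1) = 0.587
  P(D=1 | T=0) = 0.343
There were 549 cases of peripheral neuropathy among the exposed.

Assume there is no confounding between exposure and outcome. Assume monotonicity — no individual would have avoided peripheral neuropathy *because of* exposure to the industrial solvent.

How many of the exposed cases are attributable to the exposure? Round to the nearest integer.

Let p₁ = 0.587, p₀ = 0.343.
PN = (p₁ − p₀)/p₁ = (0.587 − 0.343) / 0.587 ≈ 0.41567.
Attributable cases ≈ PN × (exposed cases) = 0.41567 × 549 ≈ 228.20.

about 228 cases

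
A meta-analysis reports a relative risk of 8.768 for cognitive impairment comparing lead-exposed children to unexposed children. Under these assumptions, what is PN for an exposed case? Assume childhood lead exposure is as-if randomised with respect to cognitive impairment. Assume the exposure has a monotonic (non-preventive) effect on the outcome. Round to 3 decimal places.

PN ≈ 0.886

Under exogeneity and monotonicity, PN = (RR − 1) / RR = 1 − 1/RR.
PN = (8.768 − 1) / 8.768 = 7.768 / 8.768 ≈ 0.8859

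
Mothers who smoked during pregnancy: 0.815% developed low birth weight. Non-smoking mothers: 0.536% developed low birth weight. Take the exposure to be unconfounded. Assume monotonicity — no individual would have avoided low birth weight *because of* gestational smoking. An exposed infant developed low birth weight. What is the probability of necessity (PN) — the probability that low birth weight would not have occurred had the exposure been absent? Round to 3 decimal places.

p₁ = 0.00815, p₀ = 0.00536.
Under exogeneity and monotonicity, PN = (p₁ − p₀) / p₁.
PN = (0.00815 − 0.00536) / 0.00815 = 0.00279 / 0.00815 ≈ 0.3423

PN ≈ 0.342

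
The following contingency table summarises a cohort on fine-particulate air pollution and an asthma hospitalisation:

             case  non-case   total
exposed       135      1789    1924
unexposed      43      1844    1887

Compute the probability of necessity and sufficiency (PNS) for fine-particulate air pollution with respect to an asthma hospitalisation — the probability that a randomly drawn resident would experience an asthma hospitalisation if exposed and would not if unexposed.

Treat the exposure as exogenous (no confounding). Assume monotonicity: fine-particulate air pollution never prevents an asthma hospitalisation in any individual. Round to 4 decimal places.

PNS ≈ 0.0474

p₁ = P(outcome | exposed) = 135/1924 = 0.070166
p₀ = P(outcome | unexposed) = 43/1887 = 0.022787
Under exogeneity and monotonicity, PNS = p₁ − p₀.
PNS = 0.070166 − 0.022787 = 0.047379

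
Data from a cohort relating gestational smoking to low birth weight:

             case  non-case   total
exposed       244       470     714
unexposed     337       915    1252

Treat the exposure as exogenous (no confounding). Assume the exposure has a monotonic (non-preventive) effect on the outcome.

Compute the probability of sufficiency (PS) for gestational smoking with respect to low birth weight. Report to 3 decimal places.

p₁ = P(outcome | exposed) = 244/714 = 0.34174
p₀ = P(outcome | unexposed) = 337/1252 = 0.26917
Under exogeneity and monotonicity, PS = (p₁ − p₀)/(1 − p₀).
PS = (0.34174 − 0.26917) / 0.73083 ≈ 0.0993

PS ≈ 0.099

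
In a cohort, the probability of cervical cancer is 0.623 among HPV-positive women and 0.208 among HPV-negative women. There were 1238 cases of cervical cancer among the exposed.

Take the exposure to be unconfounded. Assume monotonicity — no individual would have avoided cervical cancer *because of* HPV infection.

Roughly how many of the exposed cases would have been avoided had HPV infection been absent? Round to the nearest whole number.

Let p₁ = 0.623, p₀ = 0.208.
PN = (p₁ − p₀)/p₁ = (0.623 − 0.208) / 0.623 ≈ 0.66613.
Attributable cases ≈ PN × (exposed cases) = 0.66613 × 1238 ≈ 824.67.

about 825 cases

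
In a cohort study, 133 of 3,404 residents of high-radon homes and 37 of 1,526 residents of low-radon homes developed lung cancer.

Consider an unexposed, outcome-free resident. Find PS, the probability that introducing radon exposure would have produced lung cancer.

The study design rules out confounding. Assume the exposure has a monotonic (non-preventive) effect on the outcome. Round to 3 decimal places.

p₁ = P(outcome | exposed) = 133/3404 = 0.039072
p₀ = P(outcome | unexposed) = 37/1526 = 0.024246
Under exogeneity and monotonicity, PS = (p₁ − p₀) / (1 − p₀).
PS = (0.039072 − 0.024246) / (1 − 0.024246) = 0.014825 / 0.97575 ≈ 0.0152

PS ≈ 0.015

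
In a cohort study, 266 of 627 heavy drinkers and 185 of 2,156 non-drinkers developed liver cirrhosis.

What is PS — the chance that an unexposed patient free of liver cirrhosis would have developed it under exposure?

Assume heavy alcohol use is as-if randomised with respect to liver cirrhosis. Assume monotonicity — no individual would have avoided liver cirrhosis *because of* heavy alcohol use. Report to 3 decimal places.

p₁ = P(outcome | exposed) = 266/627 = 0.42424
p₀ = P(outcome | unexposed) = 185/2156 = 0.085807
Under exogeneity and monotonicity, PS = (p₁ − p₀) / (1 − p₀).
PS = (0.42424 − 0.085807) / (1 − 0.085807) = 0.33844 / 0.91419 ≈ 0.3702

PS ≈ 0.370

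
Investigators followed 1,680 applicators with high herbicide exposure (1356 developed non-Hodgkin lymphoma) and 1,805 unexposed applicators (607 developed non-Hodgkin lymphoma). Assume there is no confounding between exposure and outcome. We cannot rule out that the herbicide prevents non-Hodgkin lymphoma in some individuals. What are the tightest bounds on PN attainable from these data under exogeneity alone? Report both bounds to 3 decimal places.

0.583 ≤ PN ≤ 0.822

p₁ = P(outcome | exposed) = 1356/1680 = 0.80714
p₀ = P(outcome | unexposed) = 607/1805 = 0.33629
Under exogeneity alone the bounds on PN are max{0,(p₁−p₀)/p₁} ≤ PN ≤ min{1,(1−p₀)/p₁}.
  lower = (p₁ − p₀)/p₁ = 0.47085 / 0.80714 ≈ 0.5834
  upper = min{1, (1 − p₀)/p₁} = 0.66371 / 0.80714 ≈ 0.8223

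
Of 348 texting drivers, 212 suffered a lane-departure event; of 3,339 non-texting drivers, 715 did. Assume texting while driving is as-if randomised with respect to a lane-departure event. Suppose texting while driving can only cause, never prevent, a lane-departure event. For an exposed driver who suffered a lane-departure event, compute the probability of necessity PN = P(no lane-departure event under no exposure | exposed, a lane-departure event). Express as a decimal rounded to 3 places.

PN ≈ 0.648

p₁ = P(outcome | exposed) = 212/348 = 0.6092
p₀ = P(outcome | unexposed) = 715/3339 = 0.21414
Under exogeneity and monotonicity, PN = (p₁ − p₀) / p₁.
PN = (0.6092 − 0.21414) / 0.6092 = 0.39506 / 0.6092 ≈ 0.6485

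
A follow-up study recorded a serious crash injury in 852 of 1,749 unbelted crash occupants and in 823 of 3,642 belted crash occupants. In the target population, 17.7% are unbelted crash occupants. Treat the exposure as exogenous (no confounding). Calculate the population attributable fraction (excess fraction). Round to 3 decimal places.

p₁ = P(outcome | exposed) = 852/1749 = 0.48714
p₀ = P(outcome | unexposed) = 823/3642 = 0.22597
Overall risk P(Y=1) = π·p₁ + (1−π)·p₀ = 0.177×0.48714 + 0.823×0.22597 = 0.2722.
Under exogeneity, PAF = [P(Y=1) − p₀] / P(Y=1).
PAF = (0.2722 − 0.22597) / 0.2722 ≈ 0.1698

PAF ≈ 0.170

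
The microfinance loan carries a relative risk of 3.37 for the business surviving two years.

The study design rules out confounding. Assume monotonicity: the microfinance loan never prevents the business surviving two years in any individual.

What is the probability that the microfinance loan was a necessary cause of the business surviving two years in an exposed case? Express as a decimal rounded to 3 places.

Under exogeneity and monotonicity, PN = (RR − 1) / RR = 1 − 1/RR.
PN = (3.37 − 1) / 3.37 = 2.37 / 3.37 ≈ 0.7033

PN ≈ 0.703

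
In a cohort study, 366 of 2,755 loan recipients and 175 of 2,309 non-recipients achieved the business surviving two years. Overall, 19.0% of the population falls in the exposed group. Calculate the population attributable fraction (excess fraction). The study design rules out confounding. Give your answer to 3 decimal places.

p₁ = P(outcome | exposed) = 366/2755 = 0.13285
p₀ = P(outcome | unexposed) = 175/2309 = 0.07579
Overall risk P(Y=1) = π·p₁ + (1−π)·p₀ = 0.19×0.13285 + 0.81×0.07579 = 0.086632.
Under exogeneity, PAF = [P(Y=1) − p₀] / P(Y=1).
PAF = (0.086632 − 0.07579) / 0.086632 ≈ 0.1251

PAF ≈ 0.125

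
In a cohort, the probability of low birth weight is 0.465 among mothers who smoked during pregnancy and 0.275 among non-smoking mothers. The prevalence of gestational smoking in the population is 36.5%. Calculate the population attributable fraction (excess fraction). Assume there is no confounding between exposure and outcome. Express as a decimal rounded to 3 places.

PAF ≈ 0.201

Let p₁ = 0.465, p₀ = 0.275.
Overall risk P(Y=1) = π·p₁ + (1−π)·p₀ = 0.365×0.465 + 0.635×0.275 = 0.34435.
Under exogeneity, PAF = [P(Y=1) − p₀] / P(Y=1).
PAF = (0.34435 − 0.275) / 0.34435 ≈ 0.2014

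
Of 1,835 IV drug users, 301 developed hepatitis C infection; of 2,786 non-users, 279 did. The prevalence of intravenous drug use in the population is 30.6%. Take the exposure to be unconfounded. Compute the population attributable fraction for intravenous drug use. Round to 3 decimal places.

PAF ≈ 0.163

p₁ = P(outcome | exposed) = 301/1835 = 0.16403
p₀ = P(outcome | unexposed) = 279/2786 = 0.10014
Overall risk P(Y=1) = π·p₁ + (1−π)·p₀ = 0.306×0.16403 + 0.694×0.10014 = 0.11969.
Under exogeneity, PAF = [P(Y=1) − p₀] / P(Y=1).
PAF = (0.11969 − 0.10014) / 0.11969 ≈ 0.1633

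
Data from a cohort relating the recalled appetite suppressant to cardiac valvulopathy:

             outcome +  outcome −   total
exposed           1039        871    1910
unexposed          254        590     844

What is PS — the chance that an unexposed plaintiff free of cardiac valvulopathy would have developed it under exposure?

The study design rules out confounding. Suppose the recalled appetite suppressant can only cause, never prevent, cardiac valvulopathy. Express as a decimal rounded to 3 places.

PS ≈ 0.348

p₁ = P(outcome | exposed) = 1039/1910 = 0.54398
p₀ = P(outcome | unexposed) = 254/844 = 0.30095
Under exogeneity and monotonicity, PS = (p₁ − p₀)/(1 − p₀).
PS = (0.54398 − 0.30095) / 0.69905 ≈ 0.3477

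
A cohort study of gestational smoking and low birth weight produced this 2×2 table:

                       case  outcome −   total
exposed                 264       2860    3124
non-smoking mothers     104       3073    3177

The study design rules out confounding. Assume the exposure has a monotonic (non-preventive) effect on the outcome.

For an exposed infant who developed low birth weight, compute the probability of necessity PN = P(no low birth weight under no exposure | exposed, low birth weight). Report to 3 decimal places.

p₁ = P(outcome | exposed) = 264/3124 = 0.084507
p₀ = P(outcome | unexposed) = 104/3177 = 0.032735
Under exogeneity and monotonicity, PN = (p₁ − p₀)/p₁.
PN = (0.084507 − 0.032735) / 0.084507 ≈ 0.6126

PN ≈ 0.613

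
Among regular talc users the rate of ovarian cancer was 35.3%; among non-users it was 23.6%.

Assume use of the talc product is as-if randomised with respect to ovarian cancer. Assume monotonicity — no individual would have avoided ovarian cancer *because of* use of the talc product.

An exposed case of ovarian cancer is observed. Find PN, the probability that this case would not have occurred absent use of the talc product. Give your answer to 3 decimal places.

p₁ = 0.353, p₀ = 0.236.
Under exogeneity and monotonicity, PN = (p₁ − p₀) / p₁.
PN = (0.353 − 0.236) / 0.353 = 0.117 / 0.353 ≈ 0.3314

PN ≈ 0.331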